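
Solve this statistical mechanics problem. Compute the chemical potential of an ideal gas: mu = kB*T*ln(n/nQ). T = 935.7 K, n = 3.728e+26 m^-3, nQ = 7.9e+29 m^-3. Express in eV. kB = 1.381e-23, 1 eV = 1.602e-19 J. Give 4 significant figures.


Step 1: n/nQ = 3.728e+26/7.9e+29 = 0.0004719
Step 2: ln(n/nQ) = -7.659
Step 3: mu = kB*T*ln(n/nQ) = 1.292e-20*-7.659 = -9.897e-20 J
Step 4: Convert to eV: -9.897e-20/1.602e-19 = -0.6178 eV

-0.6178


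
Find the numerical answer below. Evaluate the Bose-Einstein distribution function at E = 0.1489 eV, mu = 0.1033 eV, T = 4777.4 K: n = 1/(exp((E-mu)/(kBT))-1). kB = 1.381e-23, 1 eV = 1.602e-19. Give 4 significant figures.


Step 1: (E - mu) = 0.0456 eV
Step 2: x = (E-mu)*eV/(kB*T) = 0.0456*1.602e-19/(1.381e-23*4777.4) = 0.1107
Step 3: exp(x) = 1.117
Step 4: n = 1/(exp(x)-1) = 8.541

8.541


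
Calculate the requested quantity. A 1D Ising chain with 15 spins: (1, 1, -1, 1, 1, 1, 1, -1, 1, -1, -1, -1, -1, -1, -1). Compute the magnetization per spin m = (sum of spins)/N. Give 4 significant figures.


Step 1: Count up spins (+1): 7, down spins (-1): 8
Step 2: Total magnetization M = 7 - 8 = -1
Step 3: m = M/N = -1/15 = -0.06667

-0.06667


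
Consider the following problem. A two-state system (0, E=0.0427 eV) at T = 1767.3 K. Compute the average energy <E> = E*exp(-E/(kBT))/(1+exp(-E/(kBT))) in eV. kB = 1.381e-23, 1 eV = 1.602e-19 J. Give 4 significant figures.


Step 1: beta*E = 0.0427*1.602e-19/(1.381e-23*1767.3) = 0.2803
Step 2: exp(-beta*E) = 0.7556
Step 3: <E> = 0.0427*0.7556/(1+0.7556) = 0.01838 eV

0.01838


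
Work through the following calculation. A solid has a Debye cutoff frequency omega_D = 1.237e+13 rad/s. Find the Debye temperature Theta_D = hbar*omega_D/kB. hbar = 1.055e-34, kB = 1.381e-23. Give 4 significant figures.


Step 1: hbar*omega_D = 1.055e-34 * 1.237e+13 = 1.305e-21 J
Step 2: Theta_D = 1.305e-21 / 1.381e-23
Step 3: Theta_D = 94.5 K

94.5


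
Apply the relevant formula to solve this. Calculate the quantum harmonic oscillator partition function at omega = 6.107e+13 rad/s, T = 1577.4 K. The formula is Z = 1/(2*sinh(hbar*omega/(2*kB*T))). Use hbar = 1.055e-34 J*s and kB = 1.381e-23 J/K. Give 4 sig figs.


Step 1: Compute x = hbar*omega/(kB*T) = 1.055e-34*6.107e+13/(1.381e-23*1577.4) = 0.2958
Step 2: x/2 = 0.1479
Step 3: sinh(x/2) = 0.1484
Step 4: Z = 1/(2*0.1484) = 3.369

3.369


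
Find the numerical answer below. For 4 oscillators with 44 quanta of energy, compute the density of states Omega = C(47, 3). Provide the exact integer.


Step 1: Use binomial coefficient C(47, 3)
Step 2: Numerator = 47! / 44!
Step 3: Denominator = 3!
Step 4: Omega = 16215

16215


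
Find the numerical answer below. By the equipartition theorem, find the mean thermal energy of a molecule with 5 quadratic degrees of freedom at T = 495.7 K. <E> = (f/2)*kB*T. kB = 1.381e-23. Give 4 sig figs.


Step 1: f/2 = 5/2 = 2.5
Step 2: kB*T = 1.381e-23 * 495.7 = 6.846e-21
Step 3: <E> = 2.5 * 6.846e-21 = 1.711e-20 J

1.711e-20


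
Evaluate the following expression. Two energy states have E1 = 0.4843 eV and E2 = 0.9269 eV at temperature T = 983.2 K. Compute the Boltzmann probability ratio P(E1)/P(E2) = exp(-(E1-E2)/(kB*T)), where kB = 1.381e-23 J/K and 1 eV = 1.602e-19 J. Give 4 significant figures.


Step 1: Compute energy difference dE = E1 - E2 = 0.4843 - 0.9269 = -0.4426 eV
Step 2: Convert to Joules: dE_J = -0.4426 * 1.602e-19 = -7.09e-20 J
Step 3: Compute exponent = -dE_J / (kB * T) = -(-7.09e-20) / (1.381e-23 * 983.2) = 5.222
Step 4: P(E1)/P(E2) = exp(5.222) = 185.3

185.3


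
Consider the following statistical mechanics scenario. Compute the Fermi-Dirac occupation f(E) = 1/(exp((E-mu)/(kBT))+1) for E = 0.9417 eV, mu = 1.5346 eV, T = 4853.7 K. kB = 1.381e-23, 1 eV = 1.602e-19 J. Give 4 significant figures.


Step 1: (E - mu) = 0.9417 - 1.5346 = -0.5929 eV
Step 2: Convert: (E-mu)*eV = -9.498e-20 J
Step 3: x = (E-mu)*eV/(kB*T) = -1.417
Step 4: f = 1/(exp(-1.417)+1) = 0.8049

0.8049


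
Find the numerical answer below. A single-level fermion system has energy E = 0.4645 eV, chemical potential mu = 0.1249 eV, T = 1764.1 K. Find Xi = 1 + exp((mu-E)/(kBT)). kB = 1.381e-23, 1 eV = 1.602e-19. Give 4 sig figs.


Step 1: (mu - E) = 0.1249 - 0.4645 = -0.3396 eV
Step 2: x = (mu-E)*eV/(kB*T) = -0.3396*1.602e-19/(1.381e-23*1764.1) = -2.233
Step 3: exp(x) = 0.1072
Step 4: Xi = 1 + 0.1072 = 1.107

1.107


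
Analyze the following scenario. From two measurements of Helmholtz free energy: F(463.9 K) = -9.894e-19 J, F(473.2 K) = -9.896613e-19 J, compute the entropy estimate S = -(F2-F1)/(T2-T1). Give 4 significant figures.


Step 1: dF = F2 - F1 = -9.896613e-19 - (-9.894e-19) = -2.613e-22 J
Step 2: dT = T2 - T1 = 473.2 - 463.9 = 9.3 K
Step 3: S = -dF/dT = -(-2.613e-22)/9.3 = 2.81e-23 J/K

2.81e-23


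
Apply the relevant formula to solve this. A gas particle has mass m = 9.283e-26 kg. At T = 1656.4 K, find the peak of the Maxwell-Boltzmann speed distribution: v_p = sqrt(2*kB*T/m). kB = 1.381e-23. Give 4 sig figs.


Step 1: Numerator = 2*kB*T = 2*1.381e-23*1656.4 = 4.575e-20
Step 2: Ratio = 4.575e-20 / 9.283e-26 = 4.928e+05
Step 3: v_p = sqrt(4.928e+05) = 702 m/s

702


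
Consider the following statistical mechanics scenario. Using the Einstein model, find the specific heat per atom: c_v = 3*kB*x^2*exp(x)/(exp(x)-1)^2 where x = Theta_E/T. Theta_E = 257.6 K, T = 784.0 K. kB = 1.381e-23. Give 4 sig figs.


Step 1: x = Theta_E/T = 257.6/784.0 = 0.3286
Step 2: x^2 = 0.108
Step 3: exp(x) = 1.389
Step 4: c_v = 3*1.381e-23*0.108*1.389/(1.389-1)^2 = 4.106e-23

4.106e-23


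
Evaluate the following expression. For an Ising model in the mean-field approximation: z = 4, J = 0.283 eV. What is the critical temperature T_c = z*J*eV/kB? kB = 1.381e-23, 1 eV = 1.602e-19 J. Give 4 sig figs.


Step 1: z*J = 4*0.283 = 1.132 eV
Step 2: Convert to Joules: 1.132*1.602e-19 = 1.813e-19 J
Step 3: T_c = 1.813e-19 / 1.381e-23 = 1.313e+04 K

1.313e+04


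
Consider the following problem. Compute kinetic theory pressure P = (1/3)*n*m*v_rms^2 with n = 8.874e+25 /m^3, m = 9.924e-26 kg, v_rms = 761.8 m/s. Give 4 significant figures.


Step 1: v_rms^2 = 761.8^2 = 5.803e+05
Step 2: n*m = 8.874e+25*9.924e-26 = 8.807
Step 3: P = (1/3)*8.807*5.803e+05 = 1.704e+06 Pa

1.704e+06


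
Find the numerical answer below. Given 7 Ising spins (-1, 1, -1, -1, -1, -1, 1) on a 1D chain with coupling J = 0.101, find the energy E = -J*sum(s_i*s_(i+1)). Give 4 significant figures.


Step 1: Nearest-neighbor products: -1, -1, 1, 1, 1, -1
Step 2: Sum of products = 0
Step 3: E = -0.101 * 0 = 0

0


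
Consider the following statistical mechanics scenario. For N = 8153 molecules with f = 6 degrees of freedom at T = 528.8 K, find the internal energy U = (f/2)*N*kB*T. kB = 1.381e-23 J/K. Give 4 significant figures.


Step 1: f/2 = 6/2 = 3.0
Step 2: N*kB*T = 8153*1.381e-23*528.8 = 5.954e-17
Step 3: U = 3.0 * 5.954e-17 = 1.786e-16 J

1.786e-16


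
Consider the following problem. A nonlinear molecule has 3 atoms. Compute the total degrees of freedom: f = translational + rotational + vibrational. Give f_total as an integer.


Step 1: Translational DOF = 3
Step 2: Rotational DOF (nonlinear) = 3
Step 3: Vibrational DOF = 3*3 - 6 = 3
Step 4: Total = 3 + 3 + 3 = 9

9


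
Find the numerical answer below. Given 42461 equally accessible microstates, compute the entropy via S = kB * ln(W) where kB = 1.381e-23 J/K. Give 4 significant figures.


Step 1: ln(W) = ln(42461) = 10.66
Step 2: S = kB * ln(W) = 1.381e-23 * 10.66
Step 3: S = 1.472e-22 J/K

1.472e-22


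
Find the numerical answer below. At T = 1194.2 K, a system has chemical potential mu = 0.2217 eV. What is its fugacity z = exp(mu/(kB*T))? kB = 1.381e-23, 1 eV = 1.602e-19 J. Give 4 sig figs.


Step 1: Convert mu to Joules: 0.2217*1.602e-19 = 3.552e-20 J
Step 2: kB*T = 1.381e-23*1194.2 = 1.649e-20 J
Step 3: mu/(kB*T) = 2.154
Step 4: z = exp(2.154) = 8.615

8.615


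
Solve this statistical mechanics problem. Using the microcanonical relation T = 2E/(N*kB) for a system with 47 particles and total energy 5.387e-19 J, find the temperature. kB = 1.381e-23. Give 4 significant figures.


Step 1: Numerator = 2*E = 2*5.387e-19 = 1.077e-18 J
Step 2: Denominator = N*kB = 47*1.381e-23 = 6.491e-22
Step 3: T = 1.077e-18 / 6.491e-22 = 1660 K

1660


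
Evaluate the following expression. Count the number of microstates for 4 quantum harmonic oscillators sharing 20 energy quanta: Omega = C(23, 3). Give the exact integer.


Step 1: Use binomial coefficient C(23, 3)
Step 2: Numerator = 23! / 20!
Step 3: Denominator = 3!
Step 4: Omega = 1771

1771


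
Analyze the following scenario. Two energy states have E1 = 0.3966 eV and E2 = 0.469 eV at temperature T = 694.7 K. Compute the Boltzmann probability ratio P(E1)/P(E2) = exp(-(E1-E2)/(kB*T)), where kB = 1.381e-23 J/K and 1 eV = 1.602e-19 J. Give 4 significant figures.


Step 1: Compute energy difference dE = E1 - E2 = 0.3966 - 0.469 = -0.0724 eV
Step 2: Convert to Joules: dE_J = -0.0724 * 1.602e-19 = -1.16e-20 J
Step 3: Compute exponent = -dE_J / (kB * T) = -(-1.16e-20) / (1.381e-23 * 694.7) = 1.209
Step 4: P(E1)/P(E2) = exp(1.209) = 3.35

3.35


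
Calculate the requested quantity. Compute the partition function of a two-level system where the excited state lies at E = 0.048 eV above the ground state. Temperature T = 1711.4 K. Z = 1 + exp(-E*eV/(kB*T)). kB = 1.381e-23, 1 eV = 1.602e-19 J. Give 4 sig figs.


Step 1: Compute beta*E = E*eV/(kB*T) = 0.048*1.602e-19/(1.381e-23*1711.4) = 0.3254
Step 2: exp(-beta*E) = exp(-0.3254) = 0.7223
Step 3: Z = 1 + 0.7223 = 1.722

1.722


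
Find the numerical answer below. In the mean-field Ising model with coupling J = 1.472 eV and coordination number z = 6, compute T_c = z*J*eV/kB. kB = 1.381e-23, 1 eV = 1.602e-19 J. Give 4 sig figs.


Step 1: z*J = 6*1.472 = 8.832 eV
Step 2: Convert to Joules: 8.832*1.602e-19 = 1.415e-18 J
Step 3: T_c = 1.415e-18 / 1.381e-23 = 1.025e+05 K

1.025e+05


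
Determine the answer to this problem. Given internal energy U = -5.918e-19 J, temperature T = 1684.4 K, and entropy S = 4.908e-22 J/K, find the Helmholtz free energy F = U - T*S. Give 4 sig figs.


Step 1: T*S = 1684.4 * 4.908e-22 = 8.267e-19 J
Step 2: F = U - T*S = -5.918e-19 - 8.267e-19
Step 3: F = -1.419e-18 J

-1.419e-18


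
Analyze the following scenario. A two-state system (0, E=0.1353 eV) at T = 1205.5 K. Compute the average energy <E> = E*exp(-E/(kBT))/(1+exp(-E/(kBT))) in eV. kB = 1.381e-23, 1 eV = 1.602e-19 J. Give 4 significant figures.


Step 1: beta*E = 0.1353*1.602e-19/(1.381e-23*1205.5) = 1.302
Step 2: exp(-beta*E) = 0.272
Step 3: <E> = 0.1353*0.272/(1+0.272) = 0.02893 eV

0.02893


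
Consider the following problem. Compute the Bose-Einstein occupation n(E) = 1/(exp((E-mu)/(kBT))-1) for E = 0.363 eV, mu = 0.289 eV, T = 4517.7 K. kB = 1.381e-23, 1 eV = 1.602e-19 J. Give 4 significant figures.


Step 1: (E - mu) = 0.074 eV
Step 2: x = (E-mu)*eV/(kB*T) = 0.074*1.602e-19/(1.381e-23*4517.7) = 0.19
Step 3: exp(x) = 1.209
Step 4: n = 1/(exp(x)-1) = 4.779

4.779


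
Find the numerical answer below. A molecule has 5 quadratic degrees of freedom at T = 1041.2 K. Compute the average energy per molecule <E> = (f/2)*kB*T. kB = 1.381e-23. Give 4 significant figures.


Step 1: f/2 = 5/2 = 2.5
Step 2: kB*T = 1.381e-23 * 1041.2 = 1.438e-20
Step 3: <E> = 2.5 * 1.438e-20 = 3.595e-20 J

3.595e-20


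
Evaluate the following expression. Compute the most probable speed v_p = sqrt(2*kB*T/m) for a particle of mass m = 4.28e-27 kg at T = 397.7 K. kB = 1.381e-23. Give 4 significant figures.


Step 1: Numerator = 2*kB*T = 2*1.381e-23*397.7 = 1.098e-20
Step 2: Ratio = 1.098e-20 / 4.28e-27 = 2.566e+06
Step 3: v_p = sqrt(2.566e+06) = 1602 m/s

1602


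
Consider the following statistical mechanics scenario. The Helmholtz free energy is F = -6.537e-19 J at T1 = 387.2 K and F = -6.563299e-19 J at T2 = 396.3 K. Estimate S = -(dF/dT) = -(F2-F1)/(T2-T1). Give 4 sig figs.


Step 1: dF = F2 - F1 = -6.563299e-19 - (-6.537e-19) = -2.6299e-21 J
Step 2: dT = T2 - T1 = 396.3 - 387.2 = 9.1 K
Step 3: S = -dF/dT = -(-2.6299e-21)/9.1 = 2.89e-22 J/K

2.89e-22


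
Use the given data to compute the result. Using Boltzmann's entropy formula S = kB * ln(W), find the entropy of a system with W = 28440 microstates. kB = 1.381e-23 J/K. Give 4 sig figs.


Step 1: ln(W) = ln(28440) = 10.26
Step 2: S = kB * ln(W) = 1.381e-23 * 10.26
Step 3: S = 1.416e-22 J/K

1.416e-22


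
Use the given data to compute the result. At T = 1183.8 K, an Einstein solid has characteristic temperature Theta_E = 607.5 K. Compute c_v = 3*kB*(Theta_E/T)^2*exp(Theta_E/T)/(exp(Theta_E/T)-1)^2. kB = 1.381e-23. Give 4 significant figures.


Step 1: x = Theta_E/T = 607.5/1183.8 = 0.5132
Step 2: x^2 = 0.2634
Step 3: exp(x) = 1.671
Step 4: c_v = 3*1.381e-23*0.2634*1.671/(1.671-1)^2 = 4.053e-23

4.053e-23


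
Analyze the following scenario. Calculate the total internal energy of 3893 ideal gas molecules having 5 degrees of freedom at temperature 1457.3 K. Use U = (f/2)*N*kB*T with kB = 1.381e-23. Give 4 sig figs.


Step 1: f/2 = 5/2 = 2.5
Step 2: N*kB*T = 3893*1.381e-23*1457.3 = 7.835e-17
Step 3: U = 2.5 * 7.835e-17 = 1.959e-16 J

1.959e-16


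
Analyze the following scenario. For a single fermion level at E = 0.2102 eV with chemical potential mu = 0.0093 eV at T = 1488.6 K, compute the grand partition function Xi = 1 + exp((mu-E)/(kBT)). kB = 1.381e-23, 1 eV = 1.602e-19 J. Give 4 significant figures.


Step 1: (mu - E) = 0.0093 - 0.2102 = -0.2009 eV
Step 2: x = (mu-E)*eV/(kB*T) = -0.2009*1.602e-19/(1.381e-23*1488.6) = -1.566
Step 3: exp(x) = 0.209
Step 4: Xi = 1 + 0.209 = 1.209

1.209


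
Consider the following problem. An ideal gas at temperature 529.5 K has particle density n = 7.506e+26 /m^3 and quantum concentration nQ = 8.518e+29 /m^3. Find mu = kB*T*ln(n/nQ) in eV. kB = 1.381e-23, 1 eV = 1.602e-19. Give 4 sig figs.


Step 1: n/nQ = 7.506e+26/8.518e+29 = 0.0008812
Step 2: ln(n/nQ) = -7.034
Step 3: mu = kB*T*ln(n/nQ) = 7.312e-21*-7.034 = -5.144e-20 J
Step 4: Convert to eV: -5.144e-20/1.602e-19 = -0.3211 eV

-0.3211


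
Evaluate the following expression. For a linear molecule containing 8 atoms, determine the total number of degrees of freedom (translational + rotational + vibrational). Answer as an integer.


Step 1: Translational DOF = 3
Step 2: Rotational DOF (linear) = 2
Step 3: Vibrational DOF = 3*8 - 5 = 19
Step 4: Total = 3 + 2 + 19 = 24

24


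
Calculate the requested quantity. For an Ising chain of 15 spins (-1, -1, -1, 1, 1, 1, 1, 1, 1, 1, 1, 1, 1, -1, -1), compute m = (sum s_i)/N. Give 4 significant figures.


Step 1: Count up spins (+1): 10, down spins (-1): 5
Step 2: Total magnetization M = 10 - 5 = 5
Step 3: m = M/N = 5/15 = 0.3333

0.3333


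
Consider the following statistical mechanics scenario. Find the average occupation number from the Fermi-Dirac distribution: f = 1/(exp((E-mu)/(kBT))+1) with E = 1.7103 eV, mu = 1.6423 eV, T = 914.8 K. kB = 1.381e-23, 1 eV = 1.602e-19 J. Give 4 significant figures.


Step 1: (E - mu) = 1.7103 - 1.6423 = 0.068 eV
Step 2: Convert: (E-mu)*eV = 1.089e-20 J
Step 3: x = (E-mu)*eV/(kB*T) = 0.8623
Step 4: f = 1/(exp(0.8623)+1) = 0.2969

0.2969


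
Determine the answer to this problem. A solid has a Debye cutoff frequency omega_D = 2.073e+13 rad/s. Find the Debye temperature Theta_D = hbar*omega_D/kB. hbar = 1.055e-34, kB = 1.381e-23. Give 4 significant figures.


Step 1: hbar*omega_D = 1.055e-34 * 2.073e+13 = 2.187e-21 J
Step 2: Theta_D = 2.187e-21 / 1.381e-23
Step 3: Theta_D = 158.4 K

158.4


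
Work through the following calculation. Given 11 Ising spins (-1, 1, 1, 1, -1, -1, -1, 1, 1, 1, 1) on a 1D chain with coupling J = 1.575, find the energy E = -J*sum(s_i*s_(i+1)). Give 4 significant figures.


Step 1: Nearest-neighbor products: -1, 1, 1, -1, 1, 1, -1, 1, 1, 1
Step 2: Sum of products = 4
Step 3: E = -1.575 * 4 = -6.3

-6.3


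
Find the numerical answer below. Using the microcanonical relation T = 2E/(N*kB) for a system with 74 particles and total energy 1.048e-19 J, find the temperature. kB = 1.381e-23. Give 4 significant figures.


Step 1: Numerator = 2*E = 2*1.048e-19 = 2.096e-19 J
Step 2: Denominator = N*kB = 74*1.381e-23 = 1.022e-21
Step 3: T = 2.096e-19 / 1.022e-21 = 205.1 K

205.1


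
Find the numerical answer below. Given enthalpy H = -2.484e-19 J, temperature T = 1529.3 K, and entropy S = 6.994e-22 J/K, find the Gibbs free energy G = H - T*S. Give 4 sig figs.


Step 1: T*S = 1529.3 * 6.994e-22 = 1.07e-18 J
Step 2: G = H - T*S = -2.484e-19 - 1.07e-18
Step 3: G = -1.318e-18 J

-1.318e-18


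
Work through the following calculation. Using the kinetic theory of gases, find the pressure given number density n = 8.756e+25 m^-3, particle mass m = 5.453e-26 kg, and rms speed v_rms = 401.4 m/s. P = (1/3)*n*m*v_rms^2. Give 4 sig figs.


Step 1: v_rms^2 = 401.4^2 = 1.611e+05
Step 2: n*m = 8.756e+25*5.453e-26 = 4.775
Step 3: P = (1/3)*4.775*1.611e+05 = 2.564e+05 Pa

2.564e+05


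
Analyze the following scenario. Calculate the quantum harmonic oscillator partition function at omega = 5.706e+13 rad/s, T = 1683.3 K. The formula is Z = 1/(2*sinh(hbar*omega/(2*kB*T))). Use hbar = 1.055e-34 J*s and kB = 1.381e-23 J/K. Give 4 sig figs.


Step 1: Compute x = hbar*omega/(kB*T) = 1.055e-34*5.706e+13/(1.381e-23*1683.3) = 0.259
Step 2: x/2 = 0.1295
Step 3: sinh(x/2) = 0.1298
Step 4: Z = 1/(2*0.1298) = 3.851

3.851


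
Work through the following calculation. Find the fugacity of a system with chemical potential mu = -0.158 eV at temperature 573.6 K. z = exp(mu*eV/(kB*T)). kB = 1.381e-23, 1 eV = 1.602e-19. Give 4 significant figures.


Step 1: Convert mu to Joules: -0.158*1.602e-19 = -2.531e-20 J
Step 2: kB*T = 1.381e-23*573.6 = 7.921e-21 J
Step 3: mu/(kB*T) = -3.195
Step 4: z = exp(-3.195) = 0.04095

0.04095


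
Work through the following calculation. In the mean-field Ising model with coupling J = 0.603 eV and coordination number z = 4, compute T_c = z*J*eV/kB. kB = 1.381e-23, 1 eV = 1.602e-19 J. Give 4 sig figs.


Step 1: z*J = 4*0.603 = 2.412 eV
Step 2: Convert to Joules: 2.412*1.602e-19 = 3.864e-19 J
Step 3: T_c = 3.864e-19 / 1.381e-23 = 2.798e+04 K

2.798e+04


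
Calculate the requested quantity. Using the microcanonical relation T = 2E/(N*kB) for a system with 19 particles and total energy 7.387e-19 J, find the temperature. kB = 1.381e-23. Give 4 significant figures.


Step 1: Numerator = 2*E = 2*7.387e-19 = 1.477e-18 J
Step 2: Denominator = N*kB = 19*1.381e-23 = 2.624e-22
Step 3: T = 1.477e-18 / 2.624e-22 = 5631 K

5631


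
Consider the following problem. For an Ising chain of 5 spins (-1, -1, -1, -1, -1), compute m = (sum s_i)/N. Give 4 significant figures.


Step 1: Count up spins (+1): 0, down spins (-1): 5
Step 2: Total magnetization M = 0 - 5 = -5
Step 3: m = M/N = -5/5 = -1

-1


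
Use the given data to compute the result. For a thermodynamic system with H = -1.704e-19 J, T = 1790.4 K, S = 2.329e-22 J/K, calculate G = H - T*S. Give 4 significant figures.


Step 1: T*S = 1790.4 * 2.329e-22 = 4.17e-19 J
Step 2: G = H - T*S = -1.704e-19 - 4.17e-19
Step 3: G = -5.874e-19 J

-5.874e-19


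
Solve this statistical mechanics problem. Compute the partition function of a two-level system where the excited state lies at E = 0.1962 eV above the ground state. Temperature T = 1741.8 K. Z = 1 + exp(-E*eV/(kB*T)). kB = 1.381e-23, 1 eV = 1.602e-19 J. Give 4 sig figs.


Step 1: Compute beta*E = E*eV/(kB*T) = 0.1962*1.602e-19/(1.381e-23*1741.8) = 1.307
Step 2: exp(-beta*E) = exp(-1.307) = 0.2707
Step 3: Z = 1 + 0.2707 = 1.271

1.271


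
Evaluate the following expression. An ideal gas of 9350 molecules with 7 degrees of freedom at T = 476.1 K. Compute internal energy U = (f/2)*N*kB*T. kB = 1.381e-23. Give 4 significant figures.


Step 1: f/2 = 7/2 = 3.5
Step 2: N*kB*T = 9350*1.381e-23*476.1 = 6.148e-17
Step 3: U = 3.5 * 6.148e-17 = 2.152e-16 J

2.152e-16


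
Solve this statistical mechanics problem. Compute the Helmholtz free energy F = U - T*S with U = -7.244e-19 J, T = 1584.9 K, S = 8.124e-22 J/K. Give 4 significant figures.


Step 1: T*S = 1584.9 * 8.124e-22 = 1.288e-18 J
Step 2: F = U - T*S = -7.244e-19 - 1.288e-18
Step 3: F = -2.012e-18 J

-2.012e-18


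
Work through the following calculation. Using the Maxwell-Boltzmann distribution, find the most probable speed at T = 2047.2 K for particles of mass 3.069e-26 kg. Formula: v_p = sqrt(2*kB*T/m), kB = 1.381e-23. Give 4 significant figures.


Step 1: Numerator = 2*kB*T = 2*1.381e-23*2047.2 = 5.654e-20
Step 2: Ratio = 5.654e-20 / 3.069e-26 = 1.842e+06
Step 3: v_p = sqrt(1.842e+06) = 1357 m/s

1357


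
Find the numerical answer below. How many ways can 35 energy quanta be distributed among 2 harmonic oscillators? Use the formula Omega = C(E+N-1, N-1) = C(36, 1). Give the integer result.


Step 1: Use binomial coefficient C(36, 1)
Step 2: Numerator = 36! / 35!
Step 3: Denominator = 1!
Step 4: Omega = 36

36


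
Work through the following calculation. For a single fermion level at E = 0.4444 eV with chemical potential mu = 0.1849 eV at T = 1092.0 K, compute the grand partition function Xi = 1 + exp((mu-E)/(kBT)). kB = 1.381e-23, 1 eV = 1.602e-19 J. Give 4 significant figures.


Step 1: (mu - E) = 0.1849 - 0.4444 = -0.2595 eV
Step 2: x = (mu-E)*eV/(kB*T) = -0.2595*1.602e-19/(1.381e-23*1092.0) = -2.757
Step 3: exp(x) = 0.0635
Step 4: Xi = 1 + 0.0635 = 1.064

1.064


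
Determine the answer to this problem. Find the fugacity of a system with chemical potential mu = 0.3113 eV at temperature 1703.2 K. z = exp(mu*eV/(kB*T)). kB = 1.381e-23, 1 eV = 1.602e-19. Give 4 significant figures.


Step 1: Convert mu to Joules: 0.3113*1.602e-19 = 4.987e-20 J
Step 2: kB*T = 1.381e-23*1703.2 = 2.352e-20 J
Step 3: mu/(kB*T) = 2.12
Step 4: z = exp(2.12) = 8.333

8.333


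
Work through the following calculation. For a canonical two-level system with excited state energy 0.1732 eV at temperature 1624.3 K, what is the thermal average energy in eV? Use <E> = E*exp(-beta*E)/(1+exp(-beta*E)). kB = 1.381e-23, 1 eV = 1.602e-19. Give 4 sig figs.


Step 1: beta*E = 0.1732*1.602e-19/(1.381e-23*1624.3) = 1.237
Step 2: exp(-beta*E) = 0.2903
Step 3: <E> = 0.1732*0.2903/(1+0.2903) = 0.03896 eV

0.03896


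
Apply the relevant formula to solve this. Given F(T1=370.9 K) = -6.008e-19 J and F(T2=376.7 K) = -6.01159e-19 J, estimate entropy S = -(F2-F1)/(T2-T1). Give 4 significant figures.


Step 1: dF = F2 - F1 = -6.01159e-19 - (-6.008e-19) = -3.59e-22 J
Step 2: dT = T2 - T1 = 376.7 - 370.9 = 5.8 K
Step 3: S = -dF/dT = -(-3.59e-22)/5.8 = 6.19e-23 J/K

6.19e-23


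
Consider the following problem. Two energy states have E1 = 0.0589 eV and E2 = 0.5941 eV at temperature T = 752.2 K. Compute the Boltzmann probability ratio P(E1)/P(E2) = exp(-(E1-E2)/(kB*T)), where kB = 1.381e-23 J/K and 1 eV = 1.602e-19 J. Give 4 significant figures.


Step 1: Compute energy difference dE = E1 - E2 = 0.0589 - 0.5941 = -0.5352 eV
Step 2: Convert to Joules: dE_J = -0.5352 * 1.602e-19 = -8.574e-20 J
Step 3: Compute exponent = -dE_J / (kB * T) = -(-8.574e-20) / (1.381e-23 * 752.2) = 8.254
Step 4: P(E1)/P(E2) = exp(8.254) = 3842

3842


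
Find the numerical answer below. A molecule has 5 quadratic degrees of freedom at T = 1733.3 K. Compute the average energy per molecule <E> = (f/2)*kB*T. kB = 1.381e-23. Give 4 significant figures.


Step 1: f/2 = 5/2 = 2.5
Step 2: kB*T = 1.381e-23 * 1733.3 = 2.394e-20
Step 3: <E> = 2.5 * 2.394e-20 = 5.984e-20 J

5.984e-20


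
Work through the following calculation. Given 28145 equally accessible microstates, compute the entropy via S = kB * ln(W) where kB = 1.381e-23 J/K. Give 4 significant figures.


Step 1: ln(W) = ln(28145) = 10.25
Step 2: S = kB * ln(W) = 1.381e-23 * 10.25
Step 3: S = 1.415e-22 J/K

1.415e-22


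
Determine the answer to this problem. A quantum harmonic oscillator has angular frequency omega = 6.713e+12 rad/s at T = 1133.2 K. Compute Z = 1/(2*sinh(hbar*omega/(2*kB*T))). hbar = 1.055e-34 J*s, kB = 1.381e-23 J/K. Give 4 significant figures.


Step 1: Compute x = hbar*omega/(kB*T) = 1.055e-34*6.713e+12/(1.381e-23*1133.2) = 0.04526
Step 2: x/2 = 0.02263
Step 3: sinh(x/2) = 0.02263
Step 4: Z = 1/(2*0.02263) = 22.1

22.1


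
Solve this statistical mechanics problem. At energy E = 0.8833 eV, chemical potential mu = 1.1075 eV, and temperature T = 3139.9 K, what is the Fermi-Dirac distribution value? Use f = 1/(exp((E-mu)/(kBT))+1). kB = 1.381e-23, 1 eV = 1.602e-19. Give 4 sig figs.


Step 1: (E - mu) = 0.8833 - 1.1075 = -0.2242 eV
Step 2: Convert: (E-mu)*eV = -3.592e-20 J
Step 3: x = (E-mu)*eV/(kB*T) = -0.8283
Step 4: f = 1/(exp(-0.8283)+1) = 0.696

0.696


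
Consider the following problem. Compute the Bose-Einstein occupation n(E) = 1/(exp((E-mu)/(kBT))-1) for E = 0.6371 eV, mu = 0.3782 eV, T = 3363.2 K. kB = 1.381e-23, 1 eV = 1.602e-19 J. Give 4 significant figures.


Step 1: (E - mu) = 0.2589 eV
Step 2: x = (E-mu)*eV/(kB*T) = 0.2589*1.602e-19/(1.381e-23*3363.2) = 0.893
Step 3: exp(x) = 2.442
Step 4: n = 1/(exp(x)-1) = 0.6933

0.6933


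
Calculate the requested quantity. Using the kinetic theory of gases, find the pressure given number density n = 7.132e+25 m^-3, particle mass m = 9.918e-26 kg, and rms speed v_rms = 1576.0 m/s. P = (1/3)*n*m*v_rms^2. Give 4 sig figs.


Step 1: v_rms^2 = 1576.0^2 = 2.484e+06
Step 2: n*m = 7.132e+25*9.918e-26 = 7.074
Step 3: P = (1/3)*7.074*2.484e+06 = 5.856e+06 Pa

5.856e+06


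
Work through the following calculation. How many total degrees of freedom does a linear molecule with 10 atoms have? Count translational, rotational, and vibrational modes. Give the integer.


Step 1: Translational DOF = 3
Step 2: Rotational DOF (linear) = 2
Step 3: Vibrational DOF = 3*10 - 5 = 25
Step 4: Total = 3 + 2 + 25 = 30

30


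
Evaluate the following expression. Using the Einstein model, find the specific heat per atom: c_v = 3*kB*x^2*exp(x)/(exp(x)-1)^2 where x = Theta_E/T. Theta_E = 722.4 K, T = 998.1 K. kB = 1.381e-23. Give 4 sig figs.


Step 1: x = Theta_E/T = 722.4/998.1 = 0.7238
Step 2: x^2 = 0.5239
Step 3: exp(x) = 2.062
Step 4: c_v = 3*1.381e-23*0.5239*2.062/(2.062-1)^2 = 3.967e-23

3.967e-23


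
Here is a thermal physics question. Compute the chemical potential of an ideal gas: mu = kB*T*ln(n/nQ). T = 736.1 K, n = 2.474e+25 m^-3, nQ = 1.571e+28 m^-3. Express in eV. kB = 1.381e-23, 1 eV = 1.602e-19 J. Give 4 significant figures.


Step 1: n/nQ = 2.474e+25/1.571e+28 = 0.001575
Step 2: ln(n/nQ) = -6.454
Step 3: mu = kB*T*ln(n/nQ) = 1.017e-20*-6.454 = -6.56e-20 J
Step 4: Convert to eV: -6.56e-20/1.602e-19 = -0.4095 eV

-0.4095


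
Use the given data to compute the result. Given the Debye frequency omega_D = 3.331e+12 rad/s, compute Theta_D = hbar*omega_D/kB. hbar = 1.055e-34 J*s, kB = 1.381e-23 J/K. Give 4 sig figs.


Step 1: hbar*omega_D = 1.055e-34 * 3.331e+12 = 3.514e-22 J
Step 2: Theta_D = 3.514e-22 / 1.381e-23
Step 3: Theta_D = 25.45 K

25.45


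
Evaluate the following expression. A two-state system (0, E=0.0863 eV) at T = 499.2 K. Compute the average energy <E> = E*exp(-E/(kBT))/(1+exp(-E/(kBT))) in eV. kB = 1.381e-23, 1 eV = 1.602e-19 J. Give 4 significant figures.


Step 1: beta*E = 0.0863*1.602e-19/(1.381e-23*499.2) = 2.005
Step 2: exp(-beta*E) = 0.1346
Step 3: <E> = 0.0863*0.1346/(1+0.1346) = 0.01024 eV

0.01024


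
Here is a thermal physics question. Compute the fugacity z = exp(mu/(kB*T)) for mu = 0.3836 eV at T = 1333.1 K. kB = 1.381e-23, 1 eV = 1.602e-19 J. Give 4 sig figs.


Step 1: Convert mu to Joules: 0.3836*1.602e-19 = 6.145e-20 J
Step 2: kB*T = 1.381e-23*1333.1 = 1.841e-20 J
Step 3: mu/(kB*T) = 3.338
Step 4: z = exp(3.338) = 28.16

28.16


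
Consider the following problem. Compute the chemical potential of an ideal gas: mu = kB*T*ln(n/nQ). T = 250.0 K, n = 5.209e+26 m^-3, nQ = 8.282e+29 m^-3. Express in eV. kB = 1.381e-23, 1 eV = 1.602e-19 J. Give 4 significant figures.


Step 1: n/nQ = 5.209e+26/8.282e+29 = 0.000629
Step 2: ln(n/nQ) = -7.371
Step 3: mu = kB*T*ln(n/nQ) = 3.452e-21*-7.371 = -2.545e-20 J
Step 4: Convert to eV: -2.545e-20/1.602e-19 = -0.1589 eV

-0.1589


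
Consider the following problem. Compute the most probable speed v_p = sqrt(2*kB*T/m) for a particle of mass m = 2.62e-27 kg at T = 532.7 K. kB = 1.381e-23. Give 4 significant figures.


Step 1: Numerator = 2*kB*T = 2*1.381e-23*532.7 = 1.471e-20
Step 2: Ratio = 1.471e-20 / 2.62e-27 = 5.616e+06
Step 3: v_p = sqrt(5.616e+06) = 2370 m/s

2370


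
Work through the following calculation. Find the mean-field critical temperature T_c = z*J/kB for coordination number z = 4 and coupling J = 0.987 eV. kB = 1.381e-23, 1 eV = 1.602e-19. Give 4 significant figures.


Step 1: z*J = 4*0.987 = 3.948 eV
Step 2: Convert to Joules: 3.948*1.602e-19 = 6.325e-19 J
Step 3: T_c = 6.325e-19 / 1.381e-23 = 4.58e+04 K

4.58e+04


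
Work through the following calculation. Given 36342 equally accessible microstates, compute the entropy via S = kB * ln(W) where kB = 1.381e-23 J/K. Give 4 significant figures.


Step 1: ln(W) = ln(36342) = 10.5
Step 2: S = kB * ln(W) = 1.381e-23 * 10.5
Step 3: S = 1.45e-22 J/K

1.45e-22


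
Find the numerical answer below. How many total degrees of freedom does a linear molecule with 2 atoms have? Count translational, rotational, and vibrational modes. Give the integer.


Step 1: Translational DOF = 3
Step 2: Rotational DOF (linear) = 2
Step 3: Vibrational DOF = 3*2 - 5 = 1
Step 4: Total = 3 + 2 + 1 = 6

6


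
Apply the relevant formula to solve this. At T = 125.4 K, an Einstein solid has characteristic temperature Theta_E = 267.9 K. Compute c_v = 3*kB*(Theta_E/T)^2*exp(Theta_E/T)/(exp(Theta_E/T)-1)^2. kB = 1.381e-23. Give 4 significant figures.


Step 1: x = Theta_E/T = 267.9/125.4 = 2.136
Step 2: x^2 = 4.564
Step 3: exp(x) = 8.469
Step 4: c_v = 3*1.381e-23*4.564*8.469/(8.469-1)^2 = 2.871e-23

2.871e-23


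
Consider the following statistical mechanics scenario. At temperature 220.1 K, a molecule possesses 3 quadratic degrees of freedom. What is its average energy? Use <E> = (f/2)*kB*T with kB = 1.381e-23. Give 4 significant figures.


Step 1: f/2 = 3/2 = 1.5
Step 2: kB*T = 1.381e-23 * 220.1 = 3.04e-21
Step 3: <E> = 1.5 * 3.04e-21 = 4.559e-21 J

4.559e-21


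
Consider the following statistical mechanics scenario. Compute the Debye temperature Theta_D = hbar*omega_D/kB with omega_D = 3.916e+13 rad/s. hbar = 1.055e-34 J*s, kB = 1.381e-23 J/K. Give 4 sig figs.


Step 1: hbar*omega_D = 1.055e-34 * 3.916e+13 = 4.131e-21 J
Step 2: Theta_D = 4.131e-21 / 1.381e-23
Step 3: Theta_D = 299.2 K

299.2


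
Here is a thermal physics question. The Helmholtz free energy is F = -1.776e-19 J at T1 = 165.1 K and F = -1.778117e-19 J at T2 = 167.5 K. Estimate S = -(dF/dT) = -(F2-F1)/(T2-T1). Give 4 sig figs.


Step 1: dF = F2 - F1 = -1.778117e-19 - (-1.776e-19) = -2.117e-22 J
Step 2: dT = T2 - T1 = 167.5 - 165.1 = 2.4 K
Step 3: S = -dF/dT = -(-2.117e-22)/2.4 = 8.821e-23 J/K

8.821e-23


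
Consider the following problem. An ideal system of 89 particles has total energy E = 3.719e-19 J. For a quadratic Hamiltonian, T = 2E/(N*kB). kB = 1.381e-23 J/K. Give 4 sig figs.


Step 1: Numerator = 2*E = 2*3.719e-19 = 7.438e-19 J
Step 2: Denominator = N*kB = 89*1.381e-23 = 1.229e-21
Step 3: T = 7.438e-19 / 1.229e-21 = 605.2 K

605.2


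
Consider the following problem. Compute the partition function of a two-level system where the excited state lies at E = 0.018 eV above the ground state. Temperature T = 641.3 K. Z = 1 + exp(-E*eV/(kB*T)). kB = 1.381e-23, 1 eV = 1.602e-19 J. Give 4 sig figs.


Step 1: Compute beta*E = E*eV/(kB*T) = 0.018*1.602e-19/(1.381e-23*641.3) = 0.3256
Step 2: exp(-beta*E) = exp(-0.3256) = 0.7221
Step 3: Z = 1 + 0.7221 = 1.722

1.722


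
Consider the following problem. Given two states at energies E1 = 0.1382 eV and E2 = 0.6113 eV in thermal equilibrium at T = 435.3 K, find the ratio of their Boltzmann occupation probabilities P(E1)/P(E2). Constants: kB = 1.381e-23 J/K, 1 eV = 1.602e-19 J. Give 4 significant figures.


Step 1: Compute energy difference dE = E1 - E2 = 0.1382 - 0.6113 = -0.4731 eV
Step 2: Convert to Joules: dE_J = -0.4731 * 1.602e-19 = -7.579e-20 J
Step 3: Compute exponent = -dE_J / (kB * T) = -(-7.579e-20) / (1.381e-23 * 435.3) = 12.61
Step 4: P(E1)/P(E2) = exp(12.61) = 2.988e+05

2.988e+05


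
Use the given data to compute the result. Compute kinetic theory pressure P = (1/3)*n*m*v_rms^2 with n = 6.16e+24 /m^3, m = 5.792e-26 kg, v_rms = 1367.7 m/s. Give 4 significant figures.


Step 1: v_rms^2 = 1367.7^2 = 1.871e+06
Step 2: n*m = 6.16e+24*5.792e-26 = 0.3568
Step 3: P = (1/3)*0.3568*1.871e+06 = 2.225e+05 Pa

2.225e+05


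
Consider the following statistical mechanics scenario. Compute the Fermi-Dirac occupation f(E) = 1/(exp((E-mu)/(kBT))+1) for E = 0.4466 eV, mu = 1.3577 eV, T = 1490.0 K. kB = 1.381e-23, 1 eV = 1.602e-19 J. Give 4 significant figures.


Step 1: (E - mu) = 0.4466 - 1.3577 = -0.9111 eV
Step 2: Convert: (E-mu)*eV = -1.46e-19 J
Step 3: x = (E-mu)*eV/(kB*T) = -7.093
Step 4: f = 1/(exp(-7.093)+1) = 0.9992

0.9992


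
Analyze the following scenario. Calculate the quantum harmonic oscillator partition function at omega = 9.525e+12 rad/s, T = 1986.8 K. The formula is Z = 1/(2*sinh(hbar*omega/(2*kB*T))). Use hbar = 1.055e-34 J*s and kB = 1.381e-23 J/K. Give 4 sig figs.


Step 1: Compute x = hbar*omega/(kB*T) = 1.055e-34*9.525e+12/(1.381e-23*1986.8) = 0.03662
Step 2: x/2 = 0.01831
Step 3: sinh(x/2) = 0.01831
Step 4: Z = 1/(2*0.01831) = 27.3

27.3


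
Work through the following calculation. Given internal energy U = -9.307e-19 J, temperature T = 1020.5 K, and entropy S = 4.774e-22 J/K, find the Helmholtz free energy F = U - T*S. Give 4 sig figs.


Step 1: T*S = 1020.5 * 4.774e-22 = 4.872e-19 J
Step 2: F = U - T*S = -9.307e-19 - 4.872e-19
Step 3: F = -1.418e-18 J

-1.418e-18


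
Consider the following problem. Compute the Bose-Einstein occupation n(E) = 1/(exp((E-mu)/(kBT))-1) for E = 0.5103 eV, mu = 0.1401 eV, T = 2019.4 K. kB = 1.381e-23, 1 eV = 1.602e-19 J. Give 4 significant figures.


Step 1: (E - mu) = 0.3702 eV
Step 2: x = (E-mu)*eV/(kB*T) = 0.3702*1.602e-19/(1.381e-23*2019.4) = 2.127
Step 3: exp(x) = 8.386
Step 4: n = 1/(exp(x)-1) = 0.1354

0.1354


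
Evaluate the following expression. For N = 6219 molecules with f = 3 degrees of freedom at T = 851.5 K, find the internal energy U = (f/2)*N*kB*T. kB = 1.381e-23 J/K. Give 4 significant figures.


Step 1: f/2 = 3/2 = 1.5
Step 2: N*kB*T = 6219*1.381e-23*851.5 = 7.313e-17
Step 3: U = 1.5 * 7.313e-17 = 1.097e-16 J

1.097e-16


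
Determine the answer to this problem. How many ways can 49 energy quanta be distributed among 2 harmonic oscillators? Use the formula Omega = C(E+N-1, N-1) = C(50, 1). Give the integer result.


Step 1: Use binomial coefficient C(50, 1)
Step 2: Numerator = 50! / 49!
Step 3: Denominator = 1!
Step 4: Omega = 50

50


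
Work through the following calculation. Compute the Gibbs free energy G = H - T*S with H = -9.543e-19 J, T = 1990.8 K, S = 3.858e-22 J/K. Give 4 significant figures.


Step 1: T*S = 1990.8 * 3.858e-22 = 7.681e-19 J
Step 2: G = H - T*S = -9.543e-19 - 7.681e-19
Step 3: G = -1.722e-18 J

-1.722e-18


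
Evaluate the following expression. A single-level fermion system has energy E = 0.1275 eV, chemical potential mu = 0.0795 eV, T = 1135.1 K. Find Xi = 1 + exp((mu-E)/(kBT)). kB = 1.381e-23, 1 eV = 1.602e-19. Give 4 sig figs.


Step 1: (mu - E) = 0.0795 - 0.1275 = -0.048 eV
Step 2: x = (mu-E)*eV/(kB*T) = -0.048*1.602e-19/(1.381e-23*1135.1) = -0.4905
Step 3: exp(x) = 0.6123
Step 4: Xi = 1 + 0.6123 = 1.612

1.612


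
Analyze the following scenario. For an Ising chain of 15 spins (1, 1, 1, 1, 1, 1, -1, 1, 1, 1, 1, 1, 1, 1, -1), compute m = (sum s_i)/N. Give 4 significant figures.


Step 1: Count up spins (+1): 13, down spins (-1): 2
Step 2: Total magnetization M = 13 - 2 = 11
Step 3: m = M/N = 11/15 = 0.7333

0.7333


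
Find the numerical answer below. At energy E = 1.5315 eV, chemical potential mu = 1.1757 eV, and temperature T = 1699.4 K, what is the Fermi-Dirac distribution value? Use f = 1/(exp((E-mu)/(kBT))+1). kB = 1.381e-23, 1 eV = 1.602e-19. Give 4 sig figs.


Step 1: (E - mu) = 1.5315 - 1.1757 = 0.3558 eV
Step 2: Convert: (E-mu)*eV = 5.7e-20 J
Step 3: x = (E-mu)*eV/(kB*T) = 2.429
Step 4: f = 1/(exp(2.429)+1) = 0.08101

0.08101


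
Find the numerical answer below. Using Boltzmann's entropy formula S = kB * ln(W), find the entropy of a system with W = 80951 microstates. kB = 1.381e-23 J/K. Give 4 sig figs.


Step 1: ln(W) = ln(80951) = 11.3
Step 2: S = kB * ln(W) = 1.381e-23 * 11.3
Step 3: S = 1.561e-22 J/K

1.561e-22


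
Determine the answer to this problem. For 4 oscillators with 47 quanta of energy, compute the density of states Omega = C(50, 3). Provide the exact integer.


Step 1: Use binomial coefficient C(50, 3)
Step 2: Numerator = 50! / 47!
Step 3: Denominator = 3!
Step 4: Omega = 19600

19600


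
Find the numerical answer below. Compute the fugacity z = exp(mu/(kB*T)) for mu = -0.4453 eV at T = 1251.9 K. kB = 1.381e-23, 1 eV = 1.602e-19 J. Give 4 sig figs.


Step 1: Convert mu to Joules: -0.4453*1.602e-19 = -7.134e-20 J
Step 2: kB*T = 1.381e-23*1251.9 = 1.729e-20 J
Step 3: mu/(kB*T) = -4.126
Step 4: z = exp(-4.126) = 0.01614

0.01614


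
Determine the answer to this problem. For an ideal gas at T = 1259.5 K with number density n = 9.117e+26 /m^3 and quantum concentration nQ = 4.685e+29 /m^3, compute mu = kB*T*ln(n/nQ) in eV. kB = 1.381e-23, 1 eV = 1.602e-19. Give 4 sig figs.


Step 1: n/nQ = 9.117e+26/4.685e+29 = 0.001946
Step 2: ln(n/nQ) = -6.242
Step 3: mu = kB*T*ln(n/nQ) = 1.739e-20*-6.242 = -1.086e-19 J
Step 4: Convert to eV: -1.086e-19/1.602e-19 = -0.6777 eV

-0.6777


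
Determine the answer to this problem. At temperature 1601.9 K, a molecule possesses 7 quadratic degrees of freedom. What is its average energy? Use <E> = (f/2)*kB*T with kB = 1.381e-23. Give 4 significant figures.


Step 1: f/2 = 7/2 = 3.5
Step 2: kB*T = 1.381e-23 * 1601.9 = 2.212e-20
Step 3: <E> = 3.5 * 2.212e-20 = 7.743e-20 J

7.743e-20


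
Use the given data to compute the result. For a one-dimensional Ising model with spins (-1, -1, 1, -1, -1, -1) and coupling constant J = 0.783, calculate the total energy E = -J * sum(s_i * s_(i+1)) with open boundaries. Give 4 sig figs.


Step 1: Nearest-neighbor products: 1, -1, -1, 1, 1
Step 2: Sum of products = 1
Step 3: E = -0.783 * 1 = -0.783

-0.783


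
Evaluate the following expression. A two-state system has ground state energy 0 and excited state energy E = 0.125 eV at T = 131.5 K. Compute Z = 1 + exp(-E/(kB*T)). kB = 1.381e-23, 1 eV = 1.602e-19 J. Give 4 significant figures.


Step 1: Compute beta*E = E*eV/(kB*T) = 0.125*1.602e-19/(1.381e-23*131.5) = 11.03
Step 2: exp(-beta*E) = exp(-11.03) = 1.626e-05
Step 3: Z = 1 + 1.626e-05 = 1

1


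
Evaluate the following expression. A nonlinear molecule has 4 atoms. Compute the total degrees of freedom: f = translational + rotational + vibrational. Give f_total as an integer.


Step 1: Translational DOF = 3
Step 2: Rotational DOF (nonlinear) = 3
Step 3: Vibrational DOF = 3*4 - 6 = 6
Step 4: Total = 3 + 3 + 6 = 12

12


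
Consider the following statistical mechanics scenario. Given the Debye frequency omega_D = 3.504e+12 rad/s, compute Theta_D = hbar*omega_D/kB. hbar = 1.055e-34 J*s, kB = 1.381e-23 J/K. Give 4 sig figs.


Step 1: hbar*omega_D = 1.055e-34 * 3.504e+12 = 3.697e-22 J
Step 2: Theta_D = 3.697e-22 / 1.381e-23
Step 3: Theta_D = 26.77 K

26.77


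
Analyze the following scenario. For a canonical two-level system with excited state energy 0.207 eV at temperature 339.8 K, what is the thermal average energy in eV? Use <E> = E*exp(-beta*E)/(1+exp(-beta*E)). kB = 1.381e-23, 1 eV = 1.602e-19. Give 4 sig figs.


Step 1: beta*E = 0.207*1.602e-19/(1.381e-23*339.8) = 7.067
Step 2: exp(-beta*E) = 0.0008531
Step 3: <E> = 0.207*0.0008531/(1+0.0008531) = 0.0001764 eV

0.0001764
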